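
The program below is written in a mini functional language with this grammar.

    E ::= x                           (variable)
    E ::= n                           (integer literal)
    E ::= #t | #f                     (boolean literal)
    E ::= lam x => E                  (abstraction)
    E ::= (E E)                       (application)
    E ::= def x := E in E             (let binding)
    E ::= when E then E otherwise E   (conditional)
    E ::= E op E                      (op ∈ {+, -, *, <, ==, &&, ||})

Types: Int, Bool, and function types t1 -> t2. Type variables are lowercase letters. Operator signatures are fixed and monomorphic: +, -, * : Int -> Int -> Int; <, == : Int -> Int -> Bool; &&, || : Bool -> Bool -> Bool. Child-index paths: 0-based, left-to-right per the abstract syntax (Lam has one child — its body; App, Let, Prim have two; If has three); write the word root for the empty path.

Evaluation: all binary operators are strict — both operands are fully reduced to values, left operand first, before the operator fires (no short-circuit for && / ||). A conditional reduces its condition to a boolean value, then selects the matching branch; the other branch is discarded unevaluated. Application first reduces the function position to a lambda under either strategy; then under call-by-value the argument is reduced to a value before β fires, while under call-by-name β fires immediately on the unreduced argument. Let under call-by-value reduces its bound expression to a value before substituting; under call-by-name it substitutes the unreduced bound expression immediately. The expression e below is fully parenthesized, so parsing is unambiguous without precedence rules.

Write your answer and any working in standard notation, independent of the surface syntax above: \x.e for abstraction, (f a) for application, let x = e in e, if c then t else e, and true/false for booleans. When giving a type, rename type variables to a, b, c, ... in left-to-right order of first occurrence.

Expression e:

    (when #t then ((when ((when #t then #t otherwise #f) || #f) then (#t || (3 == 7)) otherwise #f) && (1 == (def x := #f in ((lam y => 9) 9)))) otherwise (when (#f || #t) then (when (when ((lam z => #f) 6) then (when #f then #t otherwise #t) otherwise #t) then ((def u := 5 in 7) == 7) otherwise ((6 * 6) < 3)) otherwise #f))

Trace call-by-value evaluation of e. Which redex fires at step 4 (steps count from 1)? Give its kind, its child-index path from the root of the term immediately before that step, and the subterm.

Trace:
step 0: (if true then ((if ((if true then true else false) || false) then (true || (3 == 7)) else false) && (1 == (let x = false in ((\y.9) 9)))) else (if (false || true) then (if (if ((\z.false) 6) then (if false then true else true) else true) then ((let u = 5 in 7) == 7) else ((6 * 6) < 3)) else false))
step 1: [if@root] ((if ((if true then true else false) || false) then (true || (3 == 7)) else false) && (1 == (let x = false in ((\y.9) 9))))
step 2: [if@0.0.0] ((if (true || false) then (true || (3 == 7)) else false) && (1 == (let x = false in ((\y.9) 9))))
step 3: [delta@0.0] ((if true then (true || (3 == 7)) else false) && (1 == (let x = false in ((\y.9) 9))))
step 4: [if@0] ((true || (3 == 7)) && (1 == (let x = false in ((\y.9) 9))))

Answer: if at 0 : (if true then (true || (3 == 7)) else false)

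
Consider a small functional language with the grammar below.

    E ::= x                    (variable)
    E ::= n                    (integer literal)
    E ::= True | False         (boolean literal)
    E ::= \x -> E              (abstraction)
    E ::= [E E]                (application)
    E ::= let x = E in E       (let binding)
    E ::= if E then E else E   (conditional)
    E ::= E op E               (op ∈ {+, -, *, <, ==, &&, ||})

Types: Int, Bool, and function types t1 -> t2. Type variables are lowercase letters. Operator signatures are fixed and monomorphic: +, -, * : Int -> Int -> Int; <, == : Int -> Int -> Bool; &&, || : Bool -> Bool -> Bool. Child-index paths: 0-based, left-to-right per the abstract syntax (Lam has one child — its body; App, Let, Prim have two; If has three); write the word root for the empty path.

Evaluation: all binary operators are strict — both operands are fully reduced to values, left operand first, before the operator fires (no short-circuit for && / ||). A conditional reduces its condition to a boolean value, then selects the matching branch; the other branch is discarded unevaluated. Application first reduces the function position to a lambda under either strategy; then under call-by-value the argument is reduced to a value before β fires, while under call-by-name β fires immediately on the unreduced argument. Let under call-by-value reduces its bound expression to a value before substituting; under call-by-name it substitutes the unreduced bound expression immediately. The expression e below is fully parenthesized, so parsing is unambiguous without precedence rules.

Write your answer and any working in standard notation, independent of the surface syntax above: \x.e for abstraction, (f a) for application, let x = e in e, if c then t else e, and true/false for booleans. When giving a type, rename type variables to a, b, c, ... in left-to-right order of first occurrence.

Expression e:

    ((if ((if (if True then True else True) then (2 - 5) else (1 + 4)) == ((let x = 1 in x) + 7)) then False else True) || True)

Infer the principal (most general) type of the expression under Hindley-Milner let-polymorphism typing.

Trace:
  unify Bool ~ Bool
  unify Bool ~ Bool
  unify Bool ~ Bool
  unify Int ~ Int
  unify Int ~ Int
  unify Int ~ Int
  unify Int ~ Int
  unify Int ~ Int
  unify Int ~ Int
let x : Int
x : Int
  unify Int ~ Int
  unify Int ~ Int
  unify Int ~ Int
  unify Bool ~ Bool
  unify Bool ~ Bool
  unify Bool ~ Bool
  unify Bool ~ Bool

Answer: Bool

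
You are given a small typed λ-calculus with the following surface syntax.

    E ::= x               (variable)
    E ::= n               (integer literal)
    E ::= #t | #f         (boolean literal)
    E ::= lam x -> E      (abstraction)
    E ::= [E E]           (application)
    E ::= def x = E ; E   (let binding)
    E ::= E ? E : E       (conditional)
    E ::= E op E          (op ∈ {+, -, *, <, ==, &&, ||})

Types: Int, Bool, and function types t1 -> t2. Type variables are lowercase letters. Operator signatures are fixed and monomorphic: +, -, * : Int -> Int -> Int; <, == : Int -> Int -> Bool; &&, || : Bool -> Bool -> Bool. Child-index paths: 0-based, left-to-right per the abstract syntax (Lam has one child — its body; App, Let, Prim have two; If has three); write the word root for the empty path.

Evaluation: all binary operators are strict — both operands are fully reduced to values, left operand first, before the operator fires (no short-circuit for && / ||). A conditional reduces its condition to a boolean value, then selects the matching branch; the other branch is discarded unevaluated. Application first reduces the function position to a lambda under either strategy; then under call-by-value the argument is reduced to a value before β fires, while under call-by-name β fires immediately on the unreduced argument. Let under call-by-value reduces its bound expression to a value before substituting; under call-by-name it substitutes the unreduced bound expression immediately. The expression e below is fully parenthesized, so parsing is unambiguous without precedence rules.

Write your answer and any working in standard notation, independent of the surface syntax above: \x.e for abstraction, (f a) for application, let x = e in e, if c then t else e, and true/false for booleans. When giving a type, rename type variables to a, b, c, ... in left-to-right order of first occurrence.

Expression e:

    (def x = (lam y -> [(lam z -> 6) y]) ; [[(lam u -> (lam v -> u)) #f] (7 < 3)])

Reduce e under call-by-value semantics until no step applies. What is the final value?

Answer: false

Derivation:
step 0: (let x = (\y.((\z.6) y)) in (((\u.(\v.u)) false) (7 < 3)))
step 1: [let@root] (((\u.(\v.u)) false) (7 < 3))
step 2: [beta@0] ((\v.false) (7 < 3))
step 3: [delta@1] ((\v.false) false)
step 4: [beta@root] false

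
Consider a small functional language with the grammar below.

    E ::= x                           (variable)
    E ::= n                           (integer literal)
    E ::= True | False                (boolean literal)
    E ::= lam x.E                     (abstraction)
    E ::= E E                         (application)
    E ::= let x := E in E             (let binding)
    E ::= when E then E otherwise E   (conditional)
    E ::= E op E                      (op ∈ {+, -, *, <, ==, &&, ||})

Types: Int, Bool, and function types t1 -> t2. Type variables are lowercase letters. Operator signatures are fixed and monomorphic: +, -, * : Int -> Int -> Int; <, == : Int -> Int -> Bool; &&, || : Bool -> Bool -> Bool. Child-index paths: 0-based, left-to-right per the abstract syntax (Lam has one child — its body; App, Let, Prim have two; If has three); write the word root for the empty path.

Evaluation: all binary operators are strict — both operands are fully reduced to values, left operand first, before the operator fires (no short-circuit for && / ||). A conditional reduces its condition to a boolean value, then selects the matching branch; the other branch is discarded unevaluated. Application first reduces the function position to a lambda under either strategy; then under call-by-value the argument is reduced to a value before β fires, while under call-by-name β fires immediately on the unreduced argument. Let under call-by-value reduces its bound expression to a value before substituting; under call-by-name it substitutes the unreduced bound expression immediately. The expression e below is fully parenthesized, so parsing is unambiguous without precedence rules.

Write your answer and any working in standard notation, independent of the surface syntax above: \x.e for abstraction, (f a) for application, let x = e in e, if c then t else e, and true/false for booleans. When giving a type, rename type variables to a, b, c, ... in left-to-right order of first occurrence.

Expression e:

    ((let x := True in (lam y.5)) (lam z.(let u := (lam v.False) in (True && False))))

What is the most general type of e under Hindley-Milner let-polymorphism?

Answer: Int

Derivation:
let x : Bool
\y._ : a -> Int
\v._ : c -> Bool
let u : forall. c -> Bool
  unify Bool ~ Bool
  unify Bool ~ Bool
\z._ : b -> Bool
  unify a -> Int ~ (b -> Bool) -> d
  unify a ~ b -> Bool
  unify Int ~ d
_ _ : Int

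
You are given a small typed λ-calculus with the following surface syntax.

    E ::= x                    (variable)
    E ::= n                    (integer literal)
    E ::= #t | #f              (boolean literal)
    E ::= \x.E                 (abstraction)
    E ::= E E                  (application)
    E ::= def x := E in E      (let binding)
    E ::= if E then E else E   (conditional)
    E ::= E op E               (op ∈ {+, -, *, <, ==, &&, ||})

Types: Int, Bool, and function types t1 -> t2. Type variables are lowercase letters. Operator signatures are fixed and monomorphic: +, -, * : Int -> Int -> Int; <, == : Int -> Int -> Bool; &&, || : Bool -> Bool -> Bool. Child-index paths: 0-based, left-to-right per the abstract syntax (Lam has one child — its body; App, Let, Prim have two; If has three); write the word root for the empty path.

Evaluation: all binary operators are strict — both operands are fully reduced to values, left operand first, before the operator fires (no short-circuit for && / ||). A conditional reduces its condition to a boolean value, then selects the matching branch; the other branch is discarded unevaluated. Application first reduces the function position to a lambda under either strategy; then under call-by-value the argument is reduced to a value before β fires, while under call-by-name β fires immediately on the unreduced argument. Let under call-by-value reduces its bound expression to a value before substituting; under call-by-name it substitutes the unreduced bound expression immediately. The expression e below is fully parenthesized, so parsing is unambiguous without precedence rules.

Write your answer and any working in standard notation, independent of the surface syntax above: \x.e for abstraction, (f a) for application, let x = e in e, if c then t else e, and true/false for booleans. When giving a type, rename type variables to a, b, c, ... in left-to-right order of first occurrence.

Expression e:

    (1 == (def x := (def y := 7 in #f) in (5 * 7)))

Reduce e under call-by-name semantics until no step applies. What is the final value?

Answer: false

Trace:
step 0: (1 == (let x = (let y = 7 in false) in (5 * 7)))
step 1: [let@1] (1 == (5 * 7))
step 2: [delta@1] (1 == 35)
step 3: [delta@root] false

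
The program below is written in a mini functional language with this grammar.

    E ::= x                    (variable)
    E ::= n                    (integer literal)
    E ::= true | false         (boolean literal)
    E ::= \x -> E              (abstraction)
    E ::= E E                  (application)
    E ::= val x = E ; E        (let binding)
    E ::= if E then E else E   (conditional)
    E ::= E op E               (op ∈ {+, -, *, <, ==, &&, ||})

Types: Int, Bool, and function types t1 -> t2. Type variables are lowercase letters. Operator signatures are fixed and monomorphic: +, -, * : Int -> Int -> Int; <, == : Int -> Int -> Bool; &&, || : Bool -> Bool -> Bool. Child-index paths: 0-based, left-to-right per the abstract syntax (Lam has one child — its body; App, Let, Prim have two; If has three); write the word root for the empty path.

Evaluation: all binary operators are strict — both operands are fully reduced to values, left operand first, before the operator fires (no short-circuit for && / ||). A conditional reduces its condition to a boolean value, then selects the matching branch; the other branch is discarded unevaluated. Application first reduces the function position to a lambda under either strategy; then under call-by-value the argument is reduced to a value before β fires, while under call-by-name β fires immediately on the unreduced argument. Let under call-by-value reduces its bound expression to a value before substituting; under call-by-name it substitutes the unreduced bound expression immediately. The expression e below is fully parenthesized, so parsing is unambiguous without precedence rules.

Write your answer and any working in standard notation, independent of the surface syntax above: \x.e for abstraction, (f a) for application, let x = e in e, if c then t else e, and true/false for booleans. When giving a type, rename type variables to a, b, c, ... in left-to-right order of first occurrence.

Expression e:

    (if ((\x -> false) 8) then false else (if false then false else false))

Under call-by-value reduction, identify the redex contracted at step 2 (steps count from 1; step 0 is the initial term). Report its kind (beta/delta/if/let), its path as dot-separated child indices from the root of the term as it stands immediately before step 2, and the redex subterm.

Answer: if at root : (if false then false else (if false then false else false))

Trace:
step 0: (if ((\x.false) 8) then false else (if false then false else false))
step 1: [beta@0] (if false then false else (if false then false else false))
step 2: [if@root] (if false then false else false)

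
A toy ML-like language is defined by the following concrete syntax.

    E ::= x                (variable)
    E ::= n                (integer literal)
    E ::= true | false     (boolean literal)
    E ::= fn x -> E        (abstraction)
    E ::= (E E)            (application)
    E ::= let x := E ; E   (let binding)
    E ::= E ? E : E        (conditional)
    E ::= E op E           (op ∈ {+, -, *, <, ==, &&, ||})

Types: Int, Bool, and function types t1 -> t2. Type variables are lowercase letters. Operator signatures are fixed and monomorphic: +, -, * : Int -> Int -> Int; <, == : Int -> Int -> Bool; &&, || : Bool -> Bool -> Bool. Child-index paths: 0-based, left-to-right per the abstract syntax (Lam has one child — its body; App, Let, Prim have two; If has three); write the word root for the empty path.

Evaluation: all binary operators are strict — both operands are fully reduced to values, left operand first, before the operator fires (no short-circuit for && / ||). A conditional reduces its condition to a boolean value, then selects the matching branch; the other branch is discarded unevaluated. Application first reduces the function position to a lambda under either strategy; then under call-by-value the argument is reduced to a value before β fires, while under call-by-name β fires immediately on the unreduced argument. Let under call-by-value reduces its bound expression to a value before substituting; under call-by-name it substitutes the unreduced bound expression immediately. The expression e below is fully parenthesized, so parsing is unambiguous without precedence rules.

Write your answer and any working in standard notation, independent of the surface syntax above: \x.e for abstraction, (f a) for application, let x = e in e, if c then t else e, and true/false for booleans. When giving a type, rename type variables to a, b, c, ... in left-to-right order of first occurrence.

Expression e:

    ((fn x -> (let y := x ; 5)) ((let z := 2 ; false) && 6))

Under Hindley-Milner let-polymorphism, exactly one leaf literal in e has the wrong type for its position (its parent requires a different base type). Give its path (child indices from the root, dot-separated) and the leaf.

Derivation:
x : a
let y : a
\x._ : a -> Int
let z : Int
  unify Bool ~ Bool
  unify Int ~ Bool
  FAIL: mismatch Int ~ Bool

Answer: 1.1 : 6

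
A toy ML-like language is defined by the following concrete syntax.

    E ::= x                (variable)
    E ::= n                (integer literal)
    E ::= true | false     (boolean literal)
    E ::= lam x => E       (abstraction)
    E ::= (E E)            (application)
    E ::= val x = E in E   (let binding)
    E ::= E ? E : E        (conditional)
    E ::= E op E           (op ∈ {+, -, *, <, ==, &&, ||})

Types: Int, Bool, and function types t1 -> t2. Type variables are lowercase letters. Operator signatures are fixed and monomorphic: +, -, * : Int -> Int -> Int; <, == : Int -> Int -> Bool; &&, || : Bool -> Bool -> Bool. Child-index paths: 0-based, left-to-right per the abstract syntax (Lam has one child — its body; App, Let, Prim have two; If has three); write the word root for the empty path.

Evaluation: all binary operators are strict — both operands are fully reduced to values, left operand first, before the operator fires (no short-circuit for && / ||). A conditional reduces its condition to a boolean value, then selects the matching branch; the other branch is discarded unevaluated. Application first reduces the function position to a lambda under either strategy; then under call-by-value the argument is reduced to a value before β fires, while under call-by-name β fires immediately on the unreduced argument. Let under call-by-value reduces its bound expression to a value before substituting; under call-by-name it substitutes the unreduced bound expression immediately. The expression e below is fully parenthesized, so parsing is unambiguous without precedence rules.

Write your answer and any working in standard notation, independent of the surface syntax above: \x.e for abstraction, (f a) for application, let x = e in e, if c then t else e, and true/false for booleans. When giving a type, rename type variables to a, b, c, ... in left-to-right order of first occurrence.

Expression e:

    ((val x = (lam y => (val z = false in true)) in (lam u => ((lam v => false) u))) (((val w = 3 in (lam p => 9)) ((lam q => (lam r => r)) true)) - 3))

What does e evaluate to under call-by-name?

Working:
step 0: ((let x = (\y.(let z = false in true)) in (\u.((\v.false) u))) (((let w = 3 in (\p.9)) ((\q.(\r.r)) true)) - 3))
step 1: [let@0] ((\u.((\v.false) u)) (((let w = 3 in (\p.9)) ((\q.(\r.r)) true)) - 3))
step 2: [beta@root] ((\v.false) (((let w = 3 in (\p.9)) ((\q.(\r.r)) true)) - 3))
step 3: [beta@root] false

Answer: false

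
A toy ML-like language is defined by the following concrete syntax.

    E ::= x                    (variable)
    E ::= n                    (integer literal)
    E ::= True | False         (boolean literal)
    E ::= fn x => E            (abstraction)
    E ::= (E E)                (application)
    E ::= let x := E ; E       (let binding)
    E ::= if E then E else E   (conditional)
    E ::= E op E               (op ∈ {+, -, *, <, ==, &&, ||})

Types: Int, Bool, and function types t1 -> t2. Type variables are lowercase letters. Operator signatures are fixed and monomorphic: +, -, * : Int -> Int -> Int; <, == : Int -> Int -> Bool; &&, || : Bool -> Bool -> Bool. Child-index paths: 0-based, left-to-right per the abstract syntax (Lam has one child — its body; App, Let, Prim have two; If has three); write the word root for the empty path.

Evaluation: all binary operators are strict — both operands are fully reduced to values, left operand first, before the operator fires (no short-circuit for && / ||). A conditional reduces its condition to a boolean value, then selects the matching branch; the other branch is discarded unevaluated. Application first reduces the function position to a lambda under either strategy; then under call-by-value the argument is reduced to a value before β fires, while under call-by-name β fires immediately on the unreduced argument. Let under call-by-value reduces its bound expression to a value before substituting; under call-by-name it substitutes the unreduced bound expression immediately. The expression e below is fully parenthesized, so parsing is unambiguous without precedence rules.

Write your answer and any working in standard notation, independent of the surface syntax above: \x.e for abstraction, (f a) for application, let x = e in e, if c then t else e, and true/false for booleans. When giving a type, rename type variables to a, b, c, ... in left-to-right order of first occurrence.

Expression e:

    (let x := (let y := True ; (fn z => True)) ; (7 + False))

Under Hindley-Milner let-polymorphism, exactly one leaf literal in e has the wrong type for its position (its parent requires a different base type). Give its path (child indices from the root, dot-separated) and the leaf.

Derivation:
let y : Bool
\z._ : a -> Bool
let x : forall. a -> Bool
  unify Int ~ Int
  unify Bool ~ Int
  FAIL: mismatch Bool ~ Int

Answer: 1.1 : false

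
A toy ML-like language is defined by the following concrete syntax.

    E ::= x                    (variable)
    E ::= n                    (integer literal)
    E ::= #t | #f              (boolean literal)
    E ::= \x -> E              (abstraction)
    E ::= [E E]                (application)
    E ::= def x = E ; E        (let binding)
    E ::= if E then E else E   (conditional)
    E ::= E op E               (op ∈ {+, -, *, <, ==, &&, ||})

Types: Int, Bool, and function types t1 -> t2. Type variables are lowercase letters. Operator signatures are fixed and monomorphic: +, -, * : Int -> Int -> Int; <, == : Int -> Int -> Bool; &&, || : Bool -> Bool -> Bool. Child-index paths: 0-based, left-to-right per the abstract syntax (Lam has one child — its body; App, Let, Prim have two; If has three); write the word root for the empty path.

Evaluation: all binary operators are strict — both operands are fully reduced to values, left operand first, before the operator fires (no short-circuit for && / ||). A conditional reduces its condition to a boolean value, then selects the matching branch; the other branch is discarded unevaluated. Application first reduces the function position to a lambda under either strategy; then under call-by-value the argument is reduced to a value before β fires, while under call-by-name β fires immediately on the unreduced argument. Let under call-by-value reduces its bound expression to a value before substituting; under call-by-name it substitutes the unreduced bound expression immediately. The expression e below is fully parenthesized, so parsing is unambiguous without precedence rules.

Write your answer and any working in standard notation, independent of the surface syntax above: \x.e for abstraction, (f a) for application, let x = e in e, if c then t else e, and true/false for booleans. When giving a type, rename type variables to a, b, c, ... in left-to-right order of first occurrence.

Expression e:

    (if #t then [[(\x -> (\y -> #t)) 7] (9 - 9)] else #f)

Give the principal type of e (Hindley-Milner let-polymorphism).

Answer: Bool

Working:
  unify Bool ~ Bool
\y._ : b -> Bool
\x._ : a -> b -> Bool
  unify a -> b -> Bool ~ Int -> c
  unify a ~ Int
  unify b -> Bool ~ c
_ _ : b -> Bool
  unify Int ~ Int
  unify Int ~ Int
  unify b -> Bool ~ Int -> d
  unify b ~ Int
  unify Bool ~ d
_ _ : Bool
  unify Bool ~ Bool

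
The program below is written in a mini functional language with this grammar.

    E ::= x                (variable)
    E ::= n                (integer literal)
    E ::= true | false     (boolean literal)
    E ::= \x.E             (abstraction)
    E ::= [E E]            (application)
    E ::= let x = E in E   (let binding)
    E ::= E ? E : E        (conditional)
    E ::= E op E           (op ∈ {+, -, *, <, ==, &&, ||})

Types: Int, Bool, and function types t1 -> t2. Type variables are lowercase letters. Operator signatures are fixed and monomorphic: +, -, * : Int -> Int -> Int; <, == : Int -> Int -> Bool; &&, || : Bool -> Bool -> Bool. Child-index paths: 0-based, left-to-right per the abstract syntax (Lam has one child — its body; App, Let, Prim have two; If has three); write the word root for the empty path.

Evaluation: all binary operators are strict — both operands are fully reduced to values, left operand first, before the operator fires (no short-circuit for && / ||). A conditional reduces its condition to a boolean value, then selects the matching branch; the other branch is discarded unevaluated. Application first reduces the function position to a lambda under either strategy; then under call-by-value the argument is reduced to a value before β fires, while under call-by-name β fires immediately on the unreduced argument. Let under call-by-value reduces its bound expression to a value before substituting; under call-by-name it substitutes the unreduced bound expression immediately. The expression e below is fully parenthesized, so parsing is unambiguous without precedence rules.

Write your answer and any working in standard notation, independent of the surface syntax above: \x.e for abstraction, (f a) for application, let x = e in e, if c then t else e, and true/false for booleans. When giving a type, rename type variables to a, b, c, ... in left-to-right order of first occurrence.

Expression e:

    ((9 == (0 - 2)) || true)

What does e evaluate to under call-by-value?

Answer: true

Trace:
step 0: ((9 == (0 - 2)) || true)
step 1: [delta@0.1] ((9 == -2) || true)
step 2: [delta@0] (false || true)
step 3: [delta@root] true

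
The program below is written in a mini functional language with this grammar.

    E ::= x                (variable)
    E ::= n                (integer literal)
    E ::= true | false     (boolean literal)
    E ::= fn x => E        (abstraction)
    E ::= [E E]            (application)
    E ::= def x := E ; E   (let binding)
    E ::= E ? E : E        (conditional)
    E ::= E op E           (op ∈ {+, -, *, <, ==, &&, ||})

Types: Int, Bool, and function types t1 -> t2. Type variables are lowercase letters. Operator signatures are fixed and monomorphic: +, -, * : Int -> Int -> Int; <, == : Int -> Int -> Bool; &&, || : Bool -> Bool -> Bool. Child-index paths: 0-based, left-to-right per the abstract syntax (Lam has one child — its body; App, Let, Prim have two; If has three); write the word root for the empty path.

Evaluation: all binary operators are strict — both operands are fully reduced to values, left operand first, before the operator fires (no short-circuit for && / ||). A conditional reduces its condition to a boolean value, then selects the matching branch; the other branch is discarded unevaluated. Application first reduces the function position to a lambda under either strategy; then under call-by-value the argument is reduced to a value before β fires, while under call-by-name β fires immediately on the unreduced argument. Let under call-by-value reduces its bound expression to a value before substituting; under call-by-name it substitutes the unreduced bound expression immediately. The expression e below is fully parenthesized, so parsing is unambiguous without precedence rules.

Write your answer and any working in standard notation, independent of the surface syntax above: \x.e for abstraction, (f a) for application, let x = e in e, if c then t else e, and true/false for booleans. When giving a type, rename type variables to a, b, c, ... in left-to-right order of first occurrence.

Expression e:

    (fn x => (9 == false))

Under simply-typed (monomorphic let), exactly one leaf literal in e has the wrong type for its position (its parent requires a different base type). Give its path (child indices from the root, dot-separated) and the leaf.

Working:
  unify Int ~ Int
  unify Bool ~ Int
  FAIL: mismatch Bool ~ Int

Answer: 0.1 : false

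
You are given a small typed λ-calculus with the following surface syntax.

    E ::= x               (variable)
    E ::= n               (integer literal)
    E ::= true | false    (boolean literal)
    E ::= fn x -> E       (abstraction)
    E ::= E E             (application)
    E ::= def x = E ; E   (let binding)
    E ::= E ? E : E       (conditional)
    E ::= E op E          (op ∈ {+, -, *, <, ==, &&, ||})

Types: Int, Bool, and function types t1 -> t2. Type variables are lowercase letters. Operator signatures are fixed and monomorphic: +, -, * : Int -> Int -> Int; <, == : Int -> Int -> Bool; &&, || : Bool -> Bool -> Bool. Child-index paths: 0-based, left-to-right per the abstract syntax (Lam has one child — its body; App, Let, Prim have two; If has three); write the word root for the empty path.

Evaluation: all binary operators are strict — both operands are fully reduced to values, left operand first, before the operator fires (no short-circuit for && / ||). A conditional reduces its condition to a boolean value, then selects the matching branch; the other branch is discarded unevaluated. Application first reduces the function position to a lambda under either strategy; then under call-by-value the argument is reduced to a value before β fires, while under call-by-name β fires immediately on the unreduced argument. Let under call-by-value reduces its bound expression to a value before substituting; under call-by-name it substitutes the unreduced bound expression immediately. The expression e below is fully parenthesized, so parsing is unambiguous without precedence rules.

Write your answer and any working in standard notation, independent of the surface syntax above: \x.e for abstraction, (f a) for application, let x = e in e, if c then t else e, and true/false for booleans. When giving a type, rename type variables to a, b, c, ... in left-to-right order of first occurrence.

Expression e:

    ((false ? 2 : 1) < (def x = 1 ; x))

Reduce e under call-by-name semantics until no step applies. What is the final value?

Derivation:
step 0: ((if false then 2 else 1) < (let x = 1 in x))
step 1: [if@0] (1 < (let x = 1 in x))
step 2: [let@1] (1 < 1)
step 3: [delta@root] false

Answer: false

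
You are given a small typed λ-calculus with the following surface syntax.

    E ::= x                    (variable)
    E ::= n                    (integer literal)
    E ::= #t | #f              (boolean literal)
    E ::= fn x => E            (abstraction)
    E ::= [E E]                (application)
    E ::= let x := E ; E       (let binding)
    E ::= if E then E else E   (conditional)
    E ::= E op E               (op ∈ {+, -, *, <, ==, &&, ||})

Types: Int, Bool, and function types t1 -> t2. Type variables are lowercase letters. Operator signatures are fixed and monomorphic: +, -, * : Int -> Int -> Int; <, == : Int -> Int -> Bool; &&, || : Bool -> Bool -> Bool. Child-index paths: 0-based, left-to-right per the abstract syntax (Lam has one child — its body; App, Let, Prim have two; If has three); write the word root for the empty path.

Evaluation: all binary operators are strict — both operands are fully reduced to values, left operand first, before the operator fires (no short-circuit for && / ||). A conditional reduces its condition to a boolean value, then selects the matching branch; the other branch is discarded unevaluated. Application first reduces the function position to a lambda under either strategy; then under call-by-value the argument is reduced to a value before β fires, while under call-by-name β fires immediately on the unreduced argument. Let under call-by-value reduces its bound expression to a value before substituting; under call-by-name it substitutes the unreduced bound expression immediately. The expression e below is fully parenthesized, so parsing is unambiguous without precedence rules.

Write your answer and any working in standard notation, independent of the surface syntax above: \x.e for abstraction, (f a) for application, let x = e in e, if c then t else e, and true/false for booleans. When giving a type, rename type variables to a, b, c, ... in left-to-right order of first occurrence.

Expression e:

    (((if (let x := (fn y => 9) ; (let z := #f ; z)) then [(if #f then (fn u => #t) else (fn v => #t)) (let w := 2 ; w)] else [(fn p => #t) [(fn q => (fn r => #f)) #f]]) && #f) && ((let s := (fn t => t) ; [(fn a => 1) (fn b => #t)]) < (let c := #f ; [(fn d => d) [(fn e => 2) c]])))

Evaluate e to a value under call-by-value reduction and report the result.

Answer: false

Derivation:
step 0: (((if (let x = (\y.9) in (let z = false in z)) then ((if false then (\u.true) else (\v.true)) (let w = 2 in w)) else ((\p.true) ((\q.(\r.false)) false))) && false) && ((let s = (\t.t) in ((\a.1) (\b.true))) < (let c = false in ((\d.d) ((\e.2) c)))))
step 1: [let@0.0.0] (((if (let z = false in z) then ((if false then (\u.true) else (\v.true)) (let w = 2 in w)) else ((\p.true) ((\q.(\r.false)) false))) && false) && ((let s = (\t.t) in ((\a.1) (\b.true))) < (let c = false in ((\d.d) ((\e.2) c)))))
step 2: [let@0.0.0] (((if false then ((if false then (\u.true) else (\v.true)) (let w = 2 in w)) else ((\p.true) ((\q.(\r.false)) false))) && false) && ((let s = (\t.t) in ((\a.1) (\b.true))) < (let c = false in ((\d.d) ((\e.2) c)))))
step 3: [if@0.0] ((((\p.true) ((\q.(\r.false)) false)) && false) && ((let s = (\t.t) in ((\a.1) (\b.true))) < (let c = false in ((\d.d) ((\e.2) c)))))
step 4: [beta@0.0.1] ((((\p.true) (\r.false)) && false) && ((let s = (\t.t) in ((\a.1) (\b.true))) < (let c = false in ((\d.d) ((\e.2) c)))))
step 5: [beta@0.0] ((true && false) && ((let s = (\t.t) in ((\a.1) (\b.true))) < (let c = false in ((\d.d) ((\e.2) c)))))
step 6: [delta@0] (false && ((let s = (\t.t) in ((\a.1) (\b.true))) < (let c = false in ((\d.d) ((\e.2) c)))))
step 7: [let@1.0] (false && (((\a.1) (\b.true)) < (let c = false in ((\d.d) ((\e.2) c)))))
step 8: [beta@1.0] (false && (1 < (let c = false in ((\d.d) ((\e.2) c)))))
step 9: [let@1.1] (false && (1 < ((\d.d) ((\e.2) false))))
step 10: [beta@1.1.1] (false && (1 < ((\d.d) 2)))
step 11: [beta@1.1] (false && (1 < 2))
step 12: [delta@1] (false && true)
step 13: [delta@root] false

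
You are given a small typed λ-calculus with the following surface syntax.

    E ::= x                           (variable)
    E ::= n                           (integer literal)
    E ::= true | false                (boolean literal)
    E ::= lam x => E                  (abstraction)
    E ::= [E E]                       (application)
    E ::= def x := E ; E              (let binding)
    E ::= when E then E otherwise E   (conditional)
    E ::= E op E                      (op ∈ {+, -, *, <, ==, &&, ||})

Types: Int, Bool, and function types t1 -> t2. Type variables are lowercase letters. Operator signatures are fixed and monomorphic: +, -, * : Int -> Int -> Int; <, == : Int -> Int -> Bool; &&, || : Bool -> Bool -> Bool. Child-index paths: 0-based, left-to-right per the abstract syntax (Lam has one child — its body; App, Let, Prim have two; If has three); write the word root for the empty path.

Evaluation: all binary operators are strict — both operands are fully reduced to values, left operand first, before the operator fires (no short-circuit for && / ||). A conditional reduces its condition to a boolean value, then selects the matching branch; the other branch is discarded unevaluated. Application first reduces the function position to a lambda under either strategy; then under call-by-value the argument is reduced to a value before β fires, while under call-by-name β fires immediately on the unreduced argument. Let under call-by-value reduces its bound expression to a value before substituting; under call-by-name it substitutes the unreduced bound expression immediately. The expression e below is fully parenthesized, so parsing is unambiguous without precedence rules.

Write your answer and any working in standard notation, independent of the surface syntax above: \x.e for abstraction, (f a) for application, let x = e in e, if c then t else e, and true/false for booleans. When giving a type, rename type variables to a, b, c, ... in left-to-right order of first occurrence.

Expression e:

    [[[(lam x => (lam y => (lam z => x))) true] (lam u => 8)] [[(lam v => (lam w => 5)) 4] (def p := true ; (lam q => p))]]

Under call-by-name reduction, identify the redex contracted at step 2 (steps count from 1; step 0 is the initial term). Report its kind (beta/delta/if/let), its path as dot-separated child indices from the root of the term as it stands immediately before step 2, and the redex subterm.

Answer: beta at 0 : ((\y.(\z.true)) (\u.8))

Derivation:
step 0: ((((\x.(\y.(\z.x))) true) (\u.8)) (((\v.(\w.5)) 4) (let p = true in (\q.p))))
step 1: [beta@0.0] (((\y.(\z.true)) (\u.8)) (((\v.(\w.5)) 4) (let p = true in (\q.p))))
step 2: [beta@0] ((\z.true) (((\v.(\w.5)) 4) (let p = true in (\q.p))))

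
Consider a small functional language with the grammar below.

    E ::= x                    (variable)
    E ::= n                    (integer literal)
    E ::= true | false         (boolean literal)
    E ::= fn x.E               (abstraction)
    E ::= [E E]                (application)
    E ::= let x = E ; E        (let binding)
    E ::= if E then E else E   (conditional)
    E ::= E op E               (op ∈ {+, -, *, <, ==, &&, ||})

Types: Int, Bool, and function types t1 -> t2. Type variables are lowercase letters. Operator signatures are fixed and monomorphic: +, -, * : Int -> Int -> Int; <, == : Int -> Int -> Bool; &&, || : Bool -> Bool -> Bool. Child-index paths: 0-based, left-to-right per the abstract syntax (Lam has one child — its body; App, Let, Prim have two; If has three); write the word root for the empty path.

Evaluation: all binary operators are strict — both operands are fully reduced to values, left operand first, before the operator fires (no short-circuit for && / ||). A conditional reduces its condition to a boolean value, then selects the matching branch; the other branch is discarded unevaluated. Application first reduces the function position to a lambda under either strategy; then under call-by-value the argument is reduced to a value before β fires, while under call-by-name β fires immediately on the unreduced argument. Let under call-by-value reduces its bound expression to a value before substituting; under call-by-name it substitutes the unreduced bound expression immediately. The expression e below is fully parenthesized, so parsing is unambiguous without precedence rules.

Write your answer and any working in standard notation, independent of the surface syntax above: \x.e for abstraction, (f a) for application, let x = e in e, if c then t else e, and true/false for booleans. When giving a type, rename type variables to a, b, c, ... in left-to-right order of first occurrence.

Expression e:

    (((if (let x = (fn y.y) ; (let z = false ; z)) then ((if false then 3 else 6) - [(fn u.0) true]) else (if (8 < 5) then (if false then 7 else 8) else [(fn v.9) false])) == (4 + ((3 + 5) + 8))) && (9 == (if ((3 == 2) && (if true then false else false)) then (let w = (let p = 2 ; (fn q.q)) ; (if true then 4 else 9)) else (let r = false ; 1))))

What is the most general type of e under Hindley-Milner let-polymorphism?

Answer: Bool

Derivation:
y : a
\y._ : a -> a
let x : forall. a -> a
let z : Bool
z : Bool
  unify Bool ~ Bool
  unify Bool ~ Bool
  unify Int ~ Int
  unify Int ~ Int
\u._ : b -> Int
  unify b -> Int ~ Bool -> c
  unify b ~ Bool
  unify Int ~ c
_ _ : Int
  unify Int ~ Int
  unify Int ~ Int
  unify Int ~ Int
  unify Bool ~ Bool
  unify Bool ~ Bool
  unify Int ~ Int
\v._ : d -> Int
  unify d -> Int ~ Bool -> e
  unify d ~ Bool
  unify Int ~ e
_ _ : Int
  unify Int ~ Int
  unify Int ~ Int
  unify Int ~ Int
  unify Int ~ Int
  unify Int ~ Int
  unify Int ~ Int
  unify Int ~ Int
  unify Int ~ Int
  unify Int ~ Int
  unify Int ~ Int
  unify Bool ~ Bool
  unify Int ~ Int
  unify Int ~ Int
  unify Int ~ Int
  unify Bool ~ Bool
  unify Bool ~ Bool
  unify Bool ~ Bool
  unify Bool ~ Bool
  unify Bool ~ Bool
let p : Int
q : f
\q._ : f -> f
let w : forall. f -> f
  unify Bool ~ Bool
  unify Int ~ Int
let r : Bool
  unify Int ~ Int
  unify Int ~ Int
  unify Bool ~ Bool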